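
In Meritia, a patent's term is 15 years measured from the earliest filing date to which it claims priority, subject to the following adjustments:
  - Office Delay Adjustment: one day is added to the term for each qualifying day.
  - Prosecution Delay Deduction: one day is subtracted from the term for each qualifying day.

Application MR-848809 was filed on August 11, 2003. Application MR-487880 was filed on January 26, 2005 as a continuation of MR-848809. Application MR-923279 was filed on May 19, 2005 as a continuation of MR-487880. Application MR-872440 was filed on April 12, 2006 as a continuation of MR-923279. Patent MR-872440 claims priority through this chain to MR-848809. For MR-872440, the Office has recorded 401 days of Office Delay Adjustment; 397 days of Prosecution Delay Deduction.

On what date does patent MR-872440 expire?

Earliest priority filing: 11 August 2003.
Base term: 11 August 2003 + 15 years → 11 August 2018.
Office Delay Adjustment: +401 days → 16 September 2019.
Prosecution Delay Deduction: −397 days → 15 August 2018.

2018-08-15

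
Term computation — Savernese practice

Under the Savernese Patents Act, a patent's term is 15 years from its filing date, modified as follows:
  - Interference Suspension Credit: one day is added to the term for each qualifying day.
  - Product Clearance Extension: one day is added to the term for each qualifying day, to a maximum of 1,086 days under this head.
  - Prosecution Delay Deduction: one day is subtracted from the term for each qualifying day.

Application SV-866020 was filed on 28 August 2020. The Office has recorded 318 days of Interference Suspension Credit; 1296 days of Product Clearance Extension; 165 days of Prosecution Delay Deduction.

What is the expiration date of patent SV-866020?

Base term: filing date + 15 years → 28 August 2035.
Interference Suspension Credit: +318 days → 11 July 2036.
Product Clearance Extension: 1296 days claimed exceeds the 1086-day cap, so +1086 days → 2 July 2039.
Prosecution Delay Deduction: −165 days → 18 January 2039.

2039-01-18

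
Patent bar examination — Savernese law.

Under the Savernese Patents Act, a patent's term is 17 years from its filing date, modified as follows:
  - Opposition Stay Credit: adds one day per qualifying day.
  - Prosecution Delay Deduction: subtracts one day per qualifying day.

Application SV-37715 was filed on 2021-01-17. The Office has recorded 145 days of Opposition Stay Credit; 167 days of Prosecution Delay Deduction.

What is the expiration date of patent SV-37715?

Base term: filing date + 17 years → 17 January 2038.
Opposition Stay Credit: +145 days → 11 June 2038.
Prosecution Delay Deduction: −167 days → 26 December 2037.

2037-12-26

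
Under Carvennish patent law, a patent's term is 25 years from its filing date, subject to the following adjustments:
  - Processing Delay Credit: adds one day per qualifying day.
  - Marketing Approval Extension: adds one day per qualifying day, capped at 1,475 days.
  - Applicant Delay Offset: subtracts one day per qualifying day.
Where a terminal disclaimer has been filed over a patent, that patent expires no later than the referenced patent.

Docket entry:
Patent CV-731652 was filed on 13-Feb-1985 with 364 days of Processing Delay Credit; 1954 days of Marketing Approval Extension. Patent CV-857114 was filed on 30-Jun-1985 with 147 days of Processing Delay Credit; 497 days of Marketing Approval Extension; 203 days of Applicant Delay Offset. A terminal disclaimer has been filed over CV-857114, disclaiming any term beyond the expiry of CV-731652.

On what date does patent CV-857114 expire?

Natural term of CV-857114:
  Base: filing + 25 years → 30 June 2010.
  Processing Delay Credit: +147 days → 24 November 2010.
  Marketing Approval Extension: 497 days (within the 1475-day cap) → +497 days → 4 April 2012.
  Applicant Delay Offset: −203 days → 14 September 2011.
Expiry of referenced patent CV-731652:
  Base: filing + 25 years → 13 February 2010.
  Processing Delay Credit: +364 days → 12 February 2011.
  Marketing Approval Extension: 1954 days claimed exceeds the 1475-day cap, so +1475 days → 26 February 2015.
Terminal disclaimer: CV-857114 expires on the earlier of 14 September 2011 and 26 February 2015.

September 14, 2011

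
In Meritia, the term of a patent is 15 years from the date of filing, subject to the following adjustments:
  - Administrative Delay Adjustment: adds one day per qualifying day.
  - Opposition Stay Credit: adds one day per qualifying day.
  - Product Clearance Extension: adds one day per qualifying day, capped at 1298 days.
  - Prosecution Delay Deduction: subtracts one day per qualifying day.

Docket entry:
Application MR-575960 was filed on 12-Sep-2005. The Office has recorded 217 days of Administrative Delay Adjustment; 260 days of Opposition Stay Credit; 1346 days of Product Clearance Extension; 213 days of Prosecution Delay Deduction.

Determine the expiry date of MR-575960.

Base term: filing date + 15 years → 12 September 2020.
Administrative Delay Adjustment: +217 days → 17 April 2021.
Opposition Stay Credit: +260 days → 2 January 2022.
Product Clearance Extension: 1346 days claimed exceeds the 1298-day cap, so +1298 days → 23 July 2025.
Prosecution Delay Deduction: −213 days → 22 December 2024.

2024-12-22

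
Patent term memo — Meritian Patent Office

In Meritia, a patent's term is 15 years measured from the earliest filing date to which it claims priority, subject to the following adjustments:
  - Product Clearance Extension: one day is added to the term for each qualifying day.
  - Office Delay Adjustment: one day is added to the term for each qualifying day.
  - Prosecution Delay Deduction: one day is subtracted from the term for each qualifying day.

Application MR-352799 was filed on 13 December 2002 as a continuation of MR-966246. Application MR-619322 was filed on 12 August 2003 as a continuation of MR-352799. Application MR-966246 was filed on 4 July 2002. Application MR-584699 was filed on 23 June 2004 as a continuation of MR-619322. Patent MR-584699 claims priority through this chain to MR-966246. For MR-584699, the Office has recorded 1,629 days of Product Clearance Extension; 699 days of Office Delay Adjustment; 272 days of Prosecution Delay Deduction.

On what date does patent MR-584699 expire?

2023-02-19

Earliest priority filing: 4 July 2002.
Base term: 4 July 2002 + 15 years → 4 July 2017.
Product Clearance Extension: +1629 days → 19 December 2021.
Office Delay Adjustment: +699 days → 18 November 2023.
Prosecution Delay Deduction: −272 days → 19 February 2023.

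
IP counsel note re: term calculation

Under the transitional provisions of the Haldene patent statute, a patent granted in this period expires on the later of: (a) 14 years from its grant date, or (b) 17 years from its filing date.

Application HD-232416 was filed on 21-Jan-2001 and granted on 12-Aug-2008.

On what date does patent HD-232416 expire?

(a) grant + 14 years → 12 August 2022.
(b) filing + 17 years → 21 January 2018.
Later of the two: 12 August 2022.

2022-08-12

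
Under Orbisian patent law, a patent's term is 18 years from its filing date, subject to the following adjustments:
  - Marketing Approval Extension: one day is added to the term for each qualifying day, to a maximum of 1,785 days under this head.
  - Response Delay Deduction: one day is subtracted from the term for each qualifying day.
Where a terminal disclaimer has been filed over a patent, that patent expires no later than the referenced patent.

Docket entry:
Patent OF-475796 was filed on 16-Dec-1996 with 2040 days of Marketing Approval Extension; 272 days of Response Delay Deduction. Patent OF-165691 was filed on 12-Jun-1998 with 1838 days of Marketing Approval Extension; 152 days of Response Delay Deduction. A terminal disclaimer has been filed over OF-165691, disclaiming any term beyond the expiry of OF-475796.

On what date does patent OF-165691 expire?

Natural term of OF-165691:
  Base: filing + 18 years → 12 June 2016.
  Marketing Approval Extension: 1838 days claimed exceeds the 1785-day cap, so +1785 days → 2 May 2021.
  Response Delay Deduction: −152 days → 1 December 2020.
Expiry of referenced patent OF-475796:
  Base: filing + 18 years → 16 December 2014.
  Marketing Approval Extension: 2040 days claimed exceeds the 1785-day cap, so +1785 days → 5 November 2019.
  Response Delay Deduction: −272 days → 6 February 2019.
Terminal disclaimer: OF-165691 expires on the earlier of 1 December 2020 and 6 February 2019.

February 6, 2019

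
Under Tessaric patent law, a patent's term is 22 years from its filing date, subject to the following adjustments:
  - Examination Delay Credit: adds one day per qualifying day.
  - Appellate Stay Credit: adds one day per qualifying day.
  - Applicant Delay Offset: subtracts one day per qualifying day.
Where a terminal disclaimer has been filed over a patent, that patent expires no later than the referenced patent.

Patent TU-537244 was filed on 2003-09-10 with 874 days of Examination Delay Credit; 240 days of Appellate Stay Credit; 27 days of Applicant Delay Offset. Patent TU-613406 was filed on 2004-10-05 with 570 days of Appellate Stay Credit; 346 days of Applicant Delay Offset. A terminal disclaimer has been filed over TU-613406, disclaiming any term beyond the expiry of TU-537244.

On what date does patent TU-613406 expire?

Natural term of TU-613406:
  Base: filing + 22 years → 5 October 2026.
  Appellate Stay Credit: +570 days → 27 April 2028.
  Applicant Delay Offset: −346 days → 17 May 2027.
Expiry of referenced patent TU-537244:
  Base: filing + 22 years → 10 September 2025.
  Examination Delay Credit: +874 days → 1 February 2028.
  Appellate Stay Credit: +240 days → 28 September 2028.
  Applicant Delay Offset: −27 days → 1 September 2028.
Terminal disclaimer: TU-613406 expires on the earlier of 17 May 2027 and 1 September 2028.

2027-05-17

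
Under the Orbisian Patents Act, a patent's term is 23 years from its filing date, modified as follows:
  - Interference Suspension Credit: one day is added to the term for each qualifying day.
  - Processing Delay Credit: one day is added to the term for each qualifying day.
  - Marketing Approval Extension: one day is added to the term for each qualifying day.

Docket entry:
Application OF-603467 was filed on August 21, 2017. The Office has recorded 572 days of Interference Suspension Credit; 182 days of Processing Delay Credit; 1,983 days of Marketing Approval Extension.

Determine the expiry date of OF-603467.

Base term: filing date + 23 years → 21 August 2040.
Interference Suspension Credit: +572 days → 16 March 2042.
Processing Delay Credit: +182 days → 14 September 2042.
Marketing Approval Extension: +1983 days → 18 February 2048.

February 18, 2048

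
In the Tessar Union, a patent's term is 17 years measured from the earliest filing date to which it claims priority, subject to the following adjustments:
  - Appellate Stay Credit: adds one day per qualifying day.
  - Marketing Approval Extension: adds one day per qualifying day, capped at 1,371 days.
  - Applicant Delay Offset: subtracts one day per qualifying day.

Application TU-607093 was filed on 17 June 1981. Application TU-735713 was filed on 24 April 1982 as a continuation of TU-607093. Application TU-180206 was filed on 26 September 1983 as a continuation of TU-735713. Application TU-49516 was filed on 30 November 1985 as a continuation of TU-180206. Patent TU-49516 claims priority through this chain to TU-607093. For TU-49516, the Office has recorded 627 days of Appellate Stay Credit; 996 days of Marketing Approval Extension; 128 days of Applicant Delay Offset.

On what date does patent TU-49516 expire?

July 21, 2002

Earliest priority filing: 17 June 1981.
Base term: 17 June 1981 + 17 years → 17 June 1998.
Appellate Stay Credit: +627 days → 5 March 2000.
Marketing Approval Extension: 996 days (within the 1371-day cap) → +996 days → 26 November 2002.
Applicant Delay Offset: −128 days → 21 July 2002.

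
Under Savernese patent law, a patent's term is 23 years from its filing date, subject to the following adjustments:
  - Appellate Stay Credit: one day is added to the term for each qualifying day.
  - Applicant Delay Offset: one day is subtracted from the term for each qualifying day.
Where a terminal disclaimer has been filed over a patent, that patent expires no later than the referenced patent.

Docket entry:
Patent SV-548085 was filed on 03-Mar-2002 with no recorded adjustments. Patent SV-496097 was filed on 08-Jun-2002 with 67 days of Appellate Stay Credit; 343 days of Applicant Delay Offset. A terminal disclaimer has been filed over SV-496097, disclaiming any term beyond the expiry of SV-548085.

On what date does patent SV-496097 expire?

Natural term of SV-496097:
  Base: filing + 23 years → 8 June 2025.
  Appellate Stay Credit: +67 days → 14 August 2025.
  Applicant Delay Offset: −343 days → 5 September 2024.
Expiry of referenced patent SV-548085:
  Base: filing + 23 years → 3 March 2025.
Terminal disclaimer: SV-496097 expires on the earlier of 5 September 2024 and 3 March 2025.

September 5, 2024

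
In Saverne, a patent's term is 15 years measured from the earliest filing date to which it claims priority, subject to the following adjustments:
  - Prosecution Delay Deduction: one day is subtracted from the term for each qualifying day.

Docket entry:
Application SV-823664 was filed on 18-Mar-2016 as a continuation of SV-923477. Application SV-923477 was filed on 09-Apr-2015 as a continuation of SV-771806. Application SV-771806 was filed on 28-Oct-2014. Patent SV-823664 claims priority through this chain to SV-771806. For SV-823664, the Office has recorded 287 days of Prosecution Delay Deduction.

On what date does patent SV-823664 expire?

January 14, 2029

Earliest priority filing: 28 October 2014.
Base term: 28 October 2014 + 15 years → 28 October 2029.
Prosecution Delay Deduction: −287 days → 14 January 2029.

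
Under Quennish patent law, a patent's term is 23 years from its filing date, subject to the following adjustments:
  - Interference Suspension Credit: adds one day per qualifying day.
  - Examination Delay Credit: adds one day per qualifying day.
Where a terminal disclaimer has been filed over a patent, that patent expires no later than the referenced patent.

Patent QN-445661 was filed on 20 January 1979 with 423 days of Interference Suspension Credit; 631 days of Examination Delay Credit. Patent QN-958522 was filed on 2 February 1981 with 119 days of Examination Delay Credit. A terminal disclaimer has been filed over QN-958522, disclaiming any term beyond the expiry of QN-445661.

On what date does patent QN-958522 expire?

2004-05-31

Natural term of QN-958522:
  Base: filing + 23 years → 2 February 2004.
  Examination Delay Credit: +119 days → 31 May 2004.
Expiry of referenced patent QN-445661:
  Base: filing + 23 years → 20 January 2002.
  Interference Suspension Credit: +423 days → 19 March 2003.
  Examination Delay Credit: +631 days → 9 December 2004.
Terminal disclaimer: QN-958522 expires on the earlier of 31 May 2004 and 9 December 2004.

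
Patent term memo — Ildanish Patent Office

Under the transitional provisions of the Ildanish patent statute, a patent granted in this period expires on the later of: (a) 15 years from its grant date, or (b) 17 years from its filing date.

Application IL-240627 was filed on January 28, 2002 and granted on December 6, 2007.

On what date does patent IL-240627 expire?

(a) grant + 15 years → 6 December 2022.
(b) filing + 17 years → 28 January 2019.
Later of the two: 6 December 2022.

December 6, 2022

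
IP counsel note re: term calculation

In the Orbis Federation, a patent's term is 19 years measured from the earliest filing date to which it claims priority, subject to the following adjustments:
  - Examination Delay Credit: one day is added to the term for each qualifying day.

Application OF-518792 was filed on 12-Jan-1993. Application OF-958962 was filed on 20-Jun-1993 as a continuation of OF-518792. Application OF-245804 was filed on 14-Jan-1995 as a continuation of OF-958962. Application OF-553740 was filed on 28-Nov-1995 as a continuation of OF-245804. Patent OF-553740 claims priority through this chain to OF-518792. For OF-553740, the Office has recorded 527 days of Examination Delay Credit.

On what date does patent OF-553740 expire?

2013-06-22

Earliest priority filing: 12 January 1993.
Base term: 12 January 1993 + 19 years → 12 January 2012.
Examination Delay Credit: +527 days → 22 June 2013.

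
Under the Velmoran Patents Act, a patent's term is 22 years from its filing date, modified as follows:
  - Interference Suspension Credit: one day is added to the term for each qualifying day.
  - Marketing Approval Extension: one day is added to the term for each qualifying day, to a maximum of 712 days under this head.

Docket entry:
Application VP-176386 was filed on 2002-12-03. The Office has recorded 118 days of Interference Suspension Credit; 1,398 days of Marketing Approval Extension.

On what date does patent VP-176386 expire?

Base term: filing date + 22 years → 3 December 2024.
Interference Suspension Credit: +118 days → 31 March 2025.
Marketing Approval Extension: 1398 days claimed exceeds the 712-day cap, so +712 days → 13 March 2027.

2027-03-13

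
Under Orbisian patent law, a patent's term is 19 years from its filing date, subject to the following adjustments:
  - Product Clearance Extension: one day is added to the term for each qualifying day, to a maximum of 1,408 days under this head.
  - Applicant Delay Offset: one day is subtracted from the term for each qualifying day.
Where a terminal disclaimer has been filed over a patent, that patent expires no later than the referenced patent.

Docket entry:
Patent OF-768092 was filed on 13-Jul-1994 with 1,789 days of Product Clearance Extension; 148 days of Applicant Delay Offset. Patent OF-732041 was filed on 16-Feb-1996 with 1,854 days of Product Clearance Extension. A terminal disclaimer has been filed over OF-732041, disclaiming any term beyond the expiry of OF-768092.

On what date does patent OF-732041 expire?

2016-12-24

Natural term of OF-732041:
  Base: filing + 19 years → 16 February 2015.
  Product Clearance Extension: 1854 days claimed exceeds the 1408-day cap, so +1408 days → 25 December 2018.
Expiry of referenced patent OF-768092:
  Base: filing + 19 years → 13 July 2013.
  Product Clearance Extension: 1789 days claimed exceeds the 1408-day cap, so +1408 days → 21 May 2017.
  Applicant Delay Offset: −148 days → 24 December 2016.
Terminal disclaimer: OF-732041 expires on the earlier of 25 December 2018 and 24 December 2016.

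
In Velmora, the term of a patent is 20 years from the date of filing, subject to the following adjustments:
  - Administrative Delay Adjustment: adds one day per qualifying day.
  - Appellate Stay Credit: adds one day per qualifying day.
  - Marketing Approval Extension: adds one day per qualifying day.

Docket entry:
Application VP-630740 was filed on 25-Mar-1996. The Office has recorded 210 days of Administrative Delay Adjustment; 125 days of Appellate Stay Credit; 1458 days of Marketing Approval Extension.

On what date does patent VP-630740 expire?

Base term: filing date + 20 years → 25 March 2016.
Administrative Delay Adjustment: +210 days → 21 October 2016.
Appellate Stay Credit: +125 days → 23 February 2017.
Marketing Approval Extension: +1458 days → 20 February 2021.

February 20, 2021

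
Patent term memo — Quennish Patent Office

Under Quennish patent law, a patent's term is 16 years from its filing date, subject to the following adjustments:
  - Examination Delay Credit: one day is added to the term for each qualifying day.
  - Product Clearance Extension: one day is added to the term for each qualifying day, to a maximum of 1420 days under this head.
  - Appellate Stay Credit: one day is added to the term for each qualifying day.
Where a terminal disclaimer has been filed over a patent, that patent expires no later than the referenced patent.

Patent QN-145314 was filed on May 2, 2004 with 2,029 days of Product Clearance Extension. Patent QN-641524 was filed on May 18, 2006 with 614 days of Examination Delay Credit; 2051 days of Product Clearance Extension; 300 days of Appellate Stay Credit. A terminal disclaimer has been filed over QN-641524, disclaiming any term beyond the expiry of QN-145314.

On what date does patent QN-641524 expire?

March 22, 2024

Natural term of QN-641524:
  Base: filing + 16 years → 18 May 2022.
  Examination Delay Credit: +614 days → 22 January 2024.
  Product Clearance Extension: 2051 days claimed exceeds the 1420-day cap, so +1420 days → 12 December 2027.
  Appellate Stay Credit: +300 days → 7 October 2028.
Expiry of referenced patent QN-145314:
  Base: filing + 16 years → 2 May 2020.
  Product Clearance Extension: 2029 days claimed exceeds the 1420-day cap, so +1420 days → 22 March 2024.
Terminal disclaimer: QN-641524 expires on the earlier of 7 October 2028 and 22 March 2024.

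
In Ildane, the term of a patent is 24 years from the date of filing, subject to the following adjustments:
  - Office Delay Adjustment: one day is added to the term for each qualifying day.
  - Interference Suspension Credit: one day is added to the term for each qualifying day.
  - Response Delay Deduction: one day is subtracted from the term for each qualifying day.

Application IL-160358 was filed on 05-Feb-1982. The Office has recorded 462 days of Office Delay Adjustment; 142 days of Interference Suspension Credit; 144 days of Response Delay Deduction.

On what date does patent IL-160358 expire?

May 11, 2007

Base term: filing date + 24 years → 5 February 2006.
Office Delay Adjustment: +462 days → 13 May 2007.
Interference Suspension Credit: +142 days → 2 October 2007.
Response Delay Deduction: −144 days → 11 May 2007.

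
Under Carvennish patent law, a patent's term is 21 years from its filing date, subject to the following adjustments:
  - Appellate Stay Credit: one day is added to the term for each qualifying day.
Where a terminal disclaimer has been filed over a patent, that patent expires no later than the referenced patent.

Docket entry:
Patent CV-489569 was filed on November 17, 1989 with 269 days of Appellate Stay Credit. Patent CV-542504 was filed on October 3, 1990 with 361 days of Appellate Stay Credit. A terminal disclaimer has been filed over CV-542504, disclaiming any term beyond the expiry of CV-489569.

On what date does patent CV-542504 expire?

August 13, 2011

Natural term of CV-542504:
  Base: filing + 21 years → 3 October 2011.
  Appellate Stay Credit: +361 days → 28 September 2012.
Expiry of referenced patent CV-489569:
  Base: filing + 21 years → 17 November 2010.
  Appellate Stay Credit: +269 days → 13 August 2011.
Terminal disclaimer: CV-542504 expires on the earlier of 28 September 2012 and 13 August 2011.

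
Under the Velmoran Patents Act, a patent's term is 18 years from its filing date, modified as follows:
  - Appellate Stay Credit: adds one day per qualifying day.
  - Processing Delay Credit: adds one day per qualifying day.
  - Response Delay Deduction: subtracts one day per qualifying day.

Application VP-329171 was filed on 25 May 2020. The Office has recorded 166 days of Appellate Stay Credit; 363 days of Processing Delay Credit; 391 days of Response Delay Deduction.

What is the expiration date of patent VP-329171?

Base term: filing date + 18 years → 25 May 2038.
Appellate Stay Credit: +166 days → 7 November 2038.
Processing Delay Credit: +363 days → 5 November 2039.
Response Delay Deduction: −391 days → 10 October 2038.

October 10, 2038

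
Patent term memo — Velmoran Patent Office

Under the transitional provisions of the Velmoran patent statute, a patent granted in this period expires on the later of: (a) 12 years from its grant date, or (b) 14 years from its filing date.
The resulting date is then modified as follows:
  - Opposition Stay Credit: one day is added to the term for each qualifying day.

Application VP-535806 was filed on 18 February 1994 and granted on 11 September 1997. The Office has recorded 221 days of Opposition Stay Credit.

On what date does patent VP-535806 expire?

April 20, 2010

(a) grant + 12 years → 11 September 2009.
(b) filing + 14 years → 18 February 2008.
Later of the two: 11 September 2009.
Opposition Stay Credit: +221 days → 20 April 2010.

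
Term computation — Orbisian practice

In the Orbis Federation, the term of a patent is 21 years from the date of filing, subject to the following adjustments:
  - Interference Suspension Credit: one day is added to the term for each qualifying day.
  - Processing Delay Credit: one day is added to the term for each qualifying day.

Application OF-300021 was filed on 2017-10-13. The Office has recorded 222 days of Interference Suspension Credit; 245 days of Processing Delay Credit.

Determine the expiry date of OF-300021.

January 23, 2040

Base term: filing date + 21 years → 13 October 2038.
Interference Suspension Credit: +222 days → 23 May 2039.
Processing Delay Credit: +245 days → 23 January 2040.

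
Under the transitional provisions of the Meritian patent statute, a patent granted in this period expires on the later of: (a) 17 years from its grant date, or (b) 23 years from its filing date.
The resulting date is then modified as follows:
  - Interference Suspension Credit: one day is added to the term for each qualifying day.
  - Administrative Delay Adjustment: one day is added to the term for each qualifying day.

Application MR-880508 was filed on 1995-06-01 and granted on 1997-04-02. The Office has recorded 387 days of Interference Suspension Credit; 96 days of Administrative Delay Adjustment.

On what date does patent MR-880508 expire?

2019-09-27

(a) grant + 17 years → 2 April 2014.
(b) filing + 23 years → 1 June 2018.
Later of the two: 1 June 2018.
Interference Suspension Credit: +387 days → 23 June 2019.
Administrative Delay Adjustment: +96 days → 27 September 2019.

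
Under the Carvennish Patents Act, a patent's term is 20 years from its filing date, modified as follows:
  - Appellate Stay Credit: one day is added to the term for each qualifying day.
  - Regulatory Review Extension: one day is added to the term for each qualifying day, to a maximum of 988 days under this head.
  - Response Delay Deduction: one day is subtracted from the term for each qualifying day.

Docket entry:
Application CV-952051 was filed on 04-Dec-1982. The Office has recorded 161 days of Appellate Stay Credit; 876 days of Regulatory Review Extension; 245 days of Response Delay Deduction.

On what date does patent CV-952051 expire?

February 3, 2005

Base term: filing date + 20 years → 4 December 2002.
Appellate Stay Credit: +161 days → 14 May 2003.
Regulatory Review Extension: 876 days (within the 988-day cap) → +876 days → 6 October 2005.
Response Delay Deduction: −245 days → 3 February 2005.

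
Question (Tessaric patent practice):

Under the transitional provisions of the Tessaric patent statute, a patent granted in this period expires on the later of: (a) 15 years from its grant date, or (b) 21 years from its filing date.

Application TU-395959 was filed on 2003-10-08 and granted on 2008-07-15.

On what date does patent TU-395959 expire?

(a) grant + 15 years → 15 July 2023.
(b) filing + 21 years → 8 October 2024.
Later of the two: 8 October 2024.

2024-10-08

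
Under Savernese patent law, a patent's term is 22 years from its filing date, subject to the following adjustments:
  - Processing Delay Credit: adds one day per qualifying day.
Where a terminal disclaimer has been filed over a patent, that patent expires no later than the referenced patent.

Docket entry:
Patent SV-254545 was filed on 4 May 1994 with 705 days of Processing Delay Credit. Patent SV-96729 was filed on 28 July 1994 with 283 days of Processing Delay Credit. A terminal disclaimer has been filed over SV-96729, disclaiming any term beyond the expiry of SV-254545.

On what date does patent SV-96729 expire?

Natural term of SV-96729:
  Base: filing + 22 years → 28 July 2016.
  Processing Delay Credit: +283 days → 7 May 2017.
Expiry of referenced patent SV-254545:
  Base: filing + 22 years → 4 May 2016.
  Processing Delay Credit: +705 days → 9 April 2018.
Terminal disclaimer: SV-96729 expires on the earlier of 7 May 2017 and 9 April 2018.

2017-05-07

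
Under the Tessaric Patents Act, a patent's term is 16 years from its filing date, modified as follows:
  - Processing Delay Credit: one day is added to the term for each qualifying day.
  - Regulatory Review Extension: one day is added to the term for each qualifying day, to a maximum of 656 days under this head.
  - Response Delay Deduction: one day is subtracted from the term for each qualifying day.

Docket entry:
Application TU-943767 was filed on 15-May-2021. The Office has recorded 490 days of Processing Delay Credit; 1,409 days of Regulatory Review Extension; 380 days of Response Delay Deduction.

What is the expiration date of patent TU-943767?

2039-06-20

Base term: filing date + 16 years → 15 May 2037.
Processing Delay Credit: +490 days → 17 September 2038.
Regulatory Review Extension: 1409 days claimed exceeds the 656-day cap, so +656 days → 4 July 2040.
Response Delay Deduction: −380 days → 20 June 2039.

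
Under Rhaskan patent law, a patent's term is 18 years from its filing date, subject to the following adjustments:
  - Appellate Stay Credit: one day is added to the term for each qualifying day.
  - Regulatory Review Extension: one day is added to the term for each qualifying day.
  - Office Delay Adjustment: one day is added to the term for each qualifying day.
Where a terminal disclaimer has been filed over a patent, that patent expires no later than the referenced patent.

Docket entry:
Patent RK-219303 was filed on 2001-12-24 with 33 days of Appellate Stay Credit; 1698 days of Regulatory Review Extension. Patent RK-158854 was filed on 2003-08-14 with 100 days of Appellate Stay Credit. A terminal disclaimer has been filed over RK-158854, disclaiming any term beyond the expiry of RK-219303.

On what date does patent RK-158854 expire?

2021-11-22

Natural term of RK-158854:
  Base: filing + 18 years → 14 August 2021.
  Appellate Stay Credit: +100 days → 22 November 2021.
Expiry of referenced patent RK-219303:
  Base: filing + 18 years → 24 December 2019.
  Appellate Stay Credit: +33 days → 26 January 2020.
  Regulatory Review Extension: +1698 days → 19 September 2024.
Terminal disclaimer: RK-158854 expires on the earlier of 22 November 2021 and 19 September 2024.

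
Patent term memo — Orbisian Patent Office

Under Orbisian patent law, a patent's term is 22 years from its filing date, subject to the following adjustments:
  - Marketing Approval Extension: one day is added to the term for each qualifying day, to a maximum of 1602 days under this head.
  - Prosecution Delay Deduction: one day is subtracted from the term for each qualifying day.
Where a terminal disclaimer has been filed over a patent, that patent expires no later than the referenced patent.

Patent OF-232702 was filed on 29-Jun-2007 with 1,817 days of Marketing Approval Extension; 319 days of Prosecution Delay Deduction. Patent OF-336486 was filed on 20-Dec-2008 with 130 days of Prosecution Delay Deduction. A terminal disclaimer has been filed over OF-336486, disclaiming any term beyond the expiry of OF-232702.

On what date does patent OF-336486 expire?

Natural term of OF-336486:
  Base: filing + 22 years → 20 December 2030.
  Prosecution Delay Deduction: −130 days → 12 August 2030.
Expiry of referenced patent OF-232702:
  Base: filing + 22 years → 29 June 2029.
  Marketing Approval Extension: 1817 days claimed exceeds the 1602-day cap, so +1602 days → 17 November 2033.
  Prosecution Delay Deduction: −319 days → 2 January 2033.
Terminal disclaimer: OF-336486 expires on the earlier of 12 August 2030 and 2 January 2033.

August 12, 2030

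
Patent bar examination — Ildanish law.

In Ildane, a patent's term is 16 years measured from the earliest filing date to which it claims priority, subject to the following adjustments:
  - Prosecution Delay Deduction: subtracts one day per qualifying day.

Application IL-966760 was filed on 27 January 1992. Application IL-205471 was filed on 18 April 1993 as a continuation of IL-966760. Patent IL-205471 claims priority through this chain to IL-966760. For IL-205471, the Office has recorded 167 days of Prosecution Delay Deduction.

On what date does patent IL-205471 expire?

August 13, 2007

Earliest priority filing: 27 January 1992.
Base term: 27 January 1992 + 16 years → 27 January 2008.
Prosecution Delay Deduction: −167 days → 13 August 2007.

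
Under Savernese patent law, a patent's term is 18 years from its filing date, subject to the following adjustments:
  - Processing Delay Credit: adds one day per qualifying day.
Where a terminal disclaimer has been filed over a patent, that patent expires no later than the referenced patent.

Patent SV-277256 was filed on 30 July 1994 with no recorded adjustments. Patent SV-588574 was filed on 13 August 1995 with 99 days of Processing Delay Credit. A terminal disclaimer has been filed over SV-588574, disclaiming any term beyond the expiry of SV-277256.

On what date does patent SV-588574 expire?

2012-07-30

Natural term of SV-588574:
  Base: filing + 18 years → 13 August 2013.
  Processing Delay Credit: +99 days → 20 November 2013.
Expiry of referenced patent SV-277256:
  Base: filing + 18 years → 30 July 2012.
Terminal disclaimer: SV-588574 expires on the earlier of 20 November 2013 and 30 July 2012.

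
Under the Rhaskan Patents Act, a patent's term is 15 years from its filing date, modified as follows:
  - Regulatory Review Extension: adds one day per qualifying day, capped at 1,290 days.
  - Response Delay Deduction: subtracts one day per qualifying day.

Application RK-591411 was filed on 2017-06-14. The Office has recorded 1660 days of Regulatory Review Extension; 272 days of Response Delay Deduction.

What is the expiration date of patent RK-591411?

Base term: filing date + 15 years → 14 June 2032.
Regulatory Review Extension: 1660 days claimed exceeds the 1290-day cap, so +1290 days → 26 December 2035.
Response Delay Deduction: −272 days → 29 March 2035.

March 29, 2035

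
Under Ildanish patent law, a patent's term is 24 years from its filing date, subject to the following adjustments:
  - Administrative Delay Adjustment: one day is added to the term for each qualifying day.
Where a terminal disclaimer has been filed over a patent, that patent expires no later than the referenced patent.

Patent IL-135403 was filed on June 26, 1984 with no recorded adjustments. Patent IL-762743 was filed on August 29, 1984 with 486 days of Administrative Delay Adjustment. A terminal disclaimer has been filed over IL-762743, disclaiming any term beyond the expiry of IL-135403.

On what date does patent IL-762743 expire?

2008-06-26

Natural term of IL-762743:
  Base: filing + 24 years → 29 August 2008.
  Administrative Delay Adjustment: +486 days → 28 December 2009.
Expiry of referenced patent IL-135403:
  Base: filing + 24 years → 26 June 2008.
Terminal disclaimer: IL-762743 expires on the earlier of 28 December 2009 and 26 June 2008.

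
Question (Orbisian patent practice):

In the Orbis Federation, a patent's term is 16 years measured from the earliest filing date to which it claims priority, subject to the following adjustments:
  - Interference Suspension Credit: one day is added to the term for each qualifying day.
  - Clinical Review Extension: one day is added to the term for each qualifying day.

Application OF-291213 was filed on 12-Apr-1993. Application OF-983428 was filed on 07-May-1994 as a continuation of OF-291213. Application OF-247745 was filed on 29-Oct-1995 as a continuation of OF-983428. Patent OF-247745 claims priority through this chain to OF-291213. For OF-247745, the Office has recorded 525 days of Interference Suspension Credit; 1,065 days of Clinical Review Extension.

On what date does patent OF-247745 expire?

Earliest priority filing: 12 April 1993.
Base term: 12 April 1993 + 16 years → 12 April 2009.
Interference Suspension Credit: +525 days → 19 September 2010.
Clinical Review Extension: +1065 days → 19 August 2013.

August 19, 2013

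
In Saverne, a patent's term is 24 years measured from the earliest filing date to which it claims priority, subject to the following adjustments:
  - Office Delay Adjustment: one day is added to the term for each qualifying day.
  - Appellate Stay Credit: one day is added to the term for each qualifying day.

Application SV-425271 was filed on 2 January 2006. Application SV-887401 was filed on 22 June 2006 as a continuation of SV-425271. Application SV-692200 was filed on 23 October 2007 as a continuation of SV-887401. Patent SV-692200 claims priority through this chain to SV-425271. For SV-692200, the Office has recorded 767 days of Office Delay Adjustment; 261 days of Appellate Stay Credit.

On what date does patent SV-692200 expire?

Earliest priority filing: 2 January 2006.
Base term: 2 January 2006 + 24 years → 2 January 2030.
Office Delay Adjustment: +767 days → 8 February 2032.
Appellate Stay Credit: +261 days → 26 October 2032.

2032-10-26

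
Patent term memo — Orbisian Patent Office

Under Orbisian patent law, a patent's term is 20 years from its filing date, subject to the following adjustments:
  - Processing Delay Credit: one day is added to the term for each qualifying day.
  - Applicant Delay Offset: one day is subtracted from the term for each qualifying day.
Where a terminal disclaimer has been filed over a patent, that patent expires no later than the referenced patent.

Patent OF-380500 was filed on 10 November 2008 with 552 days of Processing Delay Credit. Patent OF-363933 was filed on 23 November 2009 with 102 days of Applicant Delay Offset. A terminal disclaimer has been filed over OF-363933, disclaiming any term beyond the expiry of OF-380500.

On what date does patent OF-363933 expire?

Natural term of OF-363933:
  Base: filing + 20 years → 23 November 2029.
  Applicant Delay Offset: −102 days → 13 August 2029.
Expiry of referenced patent OF-380500:
  Base: filing + 20 years → 10 November 2028.
  Processing Delay Credit: +552 days → 16 May 2030.
Terminal disclaimer: OF-363933 expires on the earlier of 13 August 2029 and 16 May 2030.

August 13, 2029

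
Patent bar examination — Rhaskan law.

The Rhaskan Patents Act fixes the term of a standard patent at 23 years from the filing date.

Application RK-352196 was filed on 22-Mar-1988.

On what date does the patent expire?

Filing date + 23 years → 22 March 2011.

March 22, 2011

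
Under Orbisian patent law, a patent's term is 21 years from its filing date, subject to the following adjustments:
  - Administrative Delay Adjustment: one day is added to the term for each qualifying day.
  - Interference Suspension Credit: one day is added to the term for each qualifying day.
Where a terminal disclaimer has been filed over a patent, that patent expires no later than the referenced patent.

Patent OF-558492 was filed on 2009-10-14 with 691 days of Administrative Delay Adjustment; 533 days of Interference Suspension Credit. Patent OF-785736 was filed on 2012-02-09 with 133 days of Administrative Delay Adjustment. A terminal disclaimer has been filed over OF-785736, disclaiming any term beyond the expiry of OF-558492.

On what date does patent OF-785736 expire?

Natural term of OF-785736:
  Base: filing + 21 years → 9 February 2033.
  Administrative Delay Adjustment: +133 days → 22 June 2033.
Expiry of referenced patent OF-558492:
  Base: filing + 21 years → 14 October 2030.
  Administrative Delay Adjustment: +691 days → 4 September 2032.
  Interference Suspension Credit: +533 days → 19 February 2034.
Terminal disclaimer: OF-785736 expires on the earlier of 22 June 2033 and 19 February 2034.

June 22, 2033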